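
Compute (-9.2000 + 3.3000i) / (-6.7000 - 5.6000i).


Conjugate of z2 = -6.7000 + 5.6000i
Numerator: (-9.2000 + 3.3000i)(-6.7000 + 5.6000i) = 43.1600 - 73.6300i
Denominator: (-6.7)^2 + (-5.6)^2 = 76.25
Result = (43.1600 - 73.6300i)/76.25

0.5660 - 0.9656i


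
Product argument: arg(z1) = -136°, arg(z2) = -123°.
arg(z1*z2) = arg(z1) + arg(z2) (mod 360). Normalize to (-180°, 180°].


arg(z1*z2) = -136° - 123° = -259°
Normalized to (-180°, 180°]: 101°

101°


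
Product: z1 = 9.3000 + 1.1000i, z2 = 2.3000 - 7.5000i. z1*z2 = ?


Real = 9.3*2.3 - 1.1*(-7.5) = 21.39 - (-8.25) = 29.64
Imag = 9.3*(-7.5) + 2.3*1.1 = -69.75 + 2.53 = -67.22

29.6400 - 67.2200i


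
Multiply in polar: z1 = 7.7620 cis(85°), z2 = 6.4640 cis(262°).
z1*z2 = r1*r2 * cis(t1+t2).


r = 7.7620 * 6.4640 = 50.1736
theta = 85° + 262° = 347° = 347° (mod 360)

50.1736 cis(347°)


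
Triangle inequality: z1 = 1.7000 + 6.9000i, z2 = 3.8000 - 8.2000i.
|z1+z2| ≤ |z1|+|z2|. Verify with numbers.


|z1| = sqrt(1.7^2 + 6.9^2) = sqrt(50.5) = 7.1063
|z2| = sqrt(3.8^2 + (-8.2)^2) = sqrt(81.68) = 9.0377
z1+z2 = 5.5000 - 1.3000i
|z1+z2| = sqrt(31.94) = 5.6515
|z1|+|z2| = 7.1063 + 9.0377 = 16.1440

|z1+z2| = 5.6515 ≤ |z1|+|z2| = 16.1440 (verified)


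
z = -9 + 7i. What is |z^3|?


|z| = sqrt(81+49) = sqrt(130) = 11.4018
|z^3| = |z|^3 = (sqrt(130))^3 = 130*sqrt(130)

|z^3| = 130*sqrt(130) ≈ 1482.2281


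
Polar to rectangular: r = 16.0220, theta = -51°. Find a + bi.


a = 16.0220*cos(-51°) = 16.0220*0.62932 = 10.0830
b = 16.0220*sin(-51°) = 16.0220*(-0.777146) = -12.4514

10.0830 - 12.4514i


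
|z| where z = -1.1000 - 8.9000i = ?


|z| = sqrt((-1.1)^2 + (-8.9)^2) = sqrt(1.21 + 79.21) = sqrt(80.42) = 8.9677

|z| = 8.9677


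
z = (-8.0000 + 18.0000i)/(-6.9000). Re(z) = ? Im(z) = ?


Multiply by conjugate: (-8.0000 + 18.0000i)(-6.9000) / ((-6.9)^2 + 0^2)
Numerator real = -8*(-6.9) + 18*0 = 55.2
Numerator imag = 18*(-6.9) - (-8)*0 = -124.2
Denominator = 47.61
Re(z) = 55.2/47.61 = 1.1594
Im(z) = -124.2/47.61 = -2.6087

Re(z) = 1.1594, Im(z) = -2.6087


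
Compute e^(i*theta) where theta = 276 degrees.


cos(276°) = 0.1045
sin(276°) = -0.9945

e^(i*276°) = 0.1045 - 0.9945i


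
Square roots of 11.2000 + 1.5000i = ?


|z| = sqrt(125.44+2.25) = 11.3000
sqrt((|z|+a)/2) = sqrt((11.3000+11.2)/2) = sqrt(11.2500) = 3.3541
sqrt((|z|-a)/2) = sqrt((11.3000-11.2)/2) = sqrt(0.0500) = 0.2236

±(3.3541 + 0.2236i) i.e. 3.3541 + 0.2236i and -3.3541 - 0.2236i


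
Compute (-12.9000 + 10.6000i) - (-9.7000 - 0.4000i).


Real: -12.9 + 9.7 = -3.2
Imag: 10.6 + 0.4 = 11

-3.2000 + 11.0000i


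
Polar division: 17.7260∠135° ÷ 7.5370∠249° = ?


r = 17.7260 / 7.5370 = 2.3519
theta = 135° - 249° = -114° = 246° (mod 360)

2.3519 cis(246°)


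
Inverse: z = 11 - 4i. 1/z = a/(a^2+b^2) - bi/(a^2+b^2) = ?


|z|^2 = 121+16 = 137
1/z = (11 + 4i)/137

1/z = 0.0803 + 0.0292i


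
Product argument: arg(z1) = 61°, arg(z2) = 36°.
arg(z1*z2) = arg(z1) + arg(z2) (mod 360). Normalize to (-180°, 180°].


arg(z1*z2) = 61° + 36° = 97°
Normalized to (-180°, 180°]: 97°

97°


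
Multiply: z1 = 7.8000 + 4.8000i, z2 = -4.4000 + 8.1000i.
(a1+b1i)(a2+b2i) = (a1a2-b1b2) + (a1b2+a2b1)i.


Real = 7.8*(-4.4) - 4.8*8.1 = -34.32 - 38.88 = -73.2
Imag = 7.8*8.1 - (4.4)*4.8 = 63.18 - (21.12) = 42.06

-73.2000 + 42.0600i


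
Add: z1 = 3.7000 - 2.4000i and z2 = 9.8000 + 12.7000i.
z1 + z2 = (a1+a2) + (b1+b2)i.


Real: 3.7 + 9.8 = 13.5
Imag: -2.4 + 12.7 = 10.3

13.5000 + 10.3000i


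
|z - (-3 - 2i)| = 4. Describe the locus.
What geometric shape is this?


|z - z0| = r is a circle with center z0 and radius r.
Center = (-3, -2), radius = 4

Circle with center (-3, -2) and radius 4


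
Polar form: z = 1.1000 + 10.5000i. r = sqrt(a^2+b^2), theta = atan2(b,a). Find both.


r = sqrt(1.21+110.25) = sqrt(111.46) = 10.5575
theta = atan2(10.5, 1.1) = 84.0194 degrees

r = 10.5575, theta = 84.0194 degrees


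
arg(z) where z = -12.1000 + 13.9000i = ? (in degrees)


Re = -12.1, Im = 13.9
arg = atan2(13.9, -12.1) = 131.0397 degrees

arg(z) = 131.0397 degrees


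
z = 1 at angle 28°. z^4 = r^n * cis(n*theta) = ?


r^4 = 1^4 = 1
n*theta = 4*28° = 112° = 112° (mod 360)
a = 1*cos(112°) = -0.3746
b = 1*sin(112°) = 0.9272

1 cis(112°) = -0.3746 + 0.9272i


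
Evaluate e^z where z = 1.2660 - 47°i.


e^1.2660 = 3.5466
cos(-47°) = 0.682
sin(-47°) = -0.73135
Real = 3.5466*0.682 = 2.4188
Imag = 3.5466*(-0.73135) = -2.5938

2.4188 - 2.5938i


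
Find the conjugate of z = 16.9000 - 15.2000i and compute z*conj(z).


z_bar = 16.9000 + 15.2000i
z*z_bar = 16.9^2 + (-15.2)^2 = 285.61 + 231.04 = 516.65

z_bar = 16.9000 + 15.2000i, z*z_bar = 516.65


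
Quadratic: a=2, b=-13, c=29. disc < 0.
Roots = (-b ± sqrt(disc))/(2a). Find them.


disc = (-13)^2 - 4*2*29 = 169 - 232 = -63
sqrt(|disc|) = sqrt(63) = 7.9373
Real part = 13/(2*2) = 3.2500
Imag part = 7.9373/(2*2) = 1.9843

3.2500 ± 1.9843i


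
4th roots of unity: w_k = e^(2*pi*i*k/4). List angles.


The 4th roots of unity are cis(360k/4°) for k=0..3
Angle step = 360/4 = 90°
Primitive root: cis(90°)
Primitive root = 0 + 1.0000i

4 roots at angles: 0°, 90°, 180°, 270°


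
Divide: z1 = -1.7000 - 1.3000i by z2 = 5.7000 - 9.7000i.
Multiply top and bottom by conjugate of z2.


Conjugate of z2 = 5.7000 + 9.7000i
Numerator: (-1.7000 - 1.3000i)(5.7000 + 9.7000i) = 2.9200 - 23.9000i
Denominator: 5.7^2 + (-9.7)^2 = 126.58
Result = (2.9200 - 23.9000i)/126.58

0.0231 - 0.1888i


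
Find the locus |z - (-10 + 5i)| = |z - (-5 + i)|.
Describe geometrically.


Equal distances means the locus is the perpendicular bisector of z1 and z2.
Midpoint = ((-10+(-5))/2, (5+1)/2) = (-7.5000, 3.0000)

Perpendicular bisector through (-7.5000, 3.0000)


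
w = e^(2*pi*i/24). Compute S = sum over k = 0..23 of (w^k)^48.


The roots are w_k = w^k with w = e^(2*pi*i/24), and (w^k)^48 = (w^48)^k.
So S = 1 + u + u^2 + ... + u^(23) with u = w^48.
48 = 2*24 + 0, so 48 is a multiple of 24 and u = (w^24)^2 = 1.
Every one of the 24 terms equals 1: S = 24

S = 24


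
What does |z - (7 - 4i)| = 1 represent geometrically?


|z - z0| = r is a circle with center z0 and radius r.
Center = (7, -4), radius = 1

Circle with center (7, -4) and radius 1


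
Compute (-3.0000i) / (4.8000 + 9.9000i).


Conjugate of z2 = 4.8000 - 9.9000i
Numerator: (-3.0000i)(4.8000 - 9.9000i) = -29.7000 - 14.4000i
Denominator: 4.8^2 + 9.9^2 = 121.05
Result = (-29.7000 - 14.4000i)/121.05

-0.2454 - 0.1190i


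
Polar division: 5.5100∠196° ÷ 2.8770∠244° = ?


r = 5.5100 / 2.8770 = 1.9152
theta = 196° - 244° = -48° = 312° (mod 360)

1.9152 cis(312°)


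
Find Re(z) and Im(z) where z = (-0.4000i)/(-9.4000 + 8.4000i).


Multiply by conjugate: (-0.4000i)(-9.4000 - 8.4000i) / ((-9.4)^2 + 8.4^2)
Numerator real = 0*(-9.4) - (0.4)*8.4 = -3.36
Numerator imag = -0.4*(-9.4) - 0*8.4 = 3.76
Denominator = 158.92
Re(z) = -3.36/158.92 = -0.0211
Im(z) = 3.76/158.92 = 0.0237

Re(z) = -0.0211, Im(z) = 0.0237


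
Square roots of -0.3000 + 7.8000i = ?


|z| = sqrt(0.09+60.84) = 7.8058
sqrt((|z|+a)/2) = sqrt((7.8058+(-0.3))/2) = sqrt(3.7529) = 1.9372
sqrt((|z|-a)/2) = sqrt((7.8058-(-0.3))/2) = sqrt(4.0529) = 2.0132

±(1.9372 + 2.0132i) i.e. 1.9372 + 2.0132i and -1.9372 - 2.0132i


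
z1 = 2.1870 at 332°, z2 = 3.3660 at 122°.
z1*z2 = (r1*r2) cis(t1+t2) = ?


r = 2.1870 * 3.3660 = 7.3614
theta = 332° + 122° = 454° = 94° (mod 360)

7.3614 cis(94°)


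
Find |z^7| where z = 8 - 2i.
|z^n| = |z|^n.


|z| = sqrt(64+4) = sqrt(68) = 8.2462
|z^7| = |z|^7 = (sqrt(68))^7 = 68^3 * sqrt(68) = 314432*sqrt(68)

|z^7| = 314432*sqrt(68) ≈ 2592872.6961


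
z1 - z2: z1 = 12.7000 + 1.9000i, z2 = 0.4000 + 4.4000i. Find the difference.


Real: 12.7 - 0.4 = 12.3
Imag: 1.9 - 4.4 = -2.5

12.3000 - 2.5000i


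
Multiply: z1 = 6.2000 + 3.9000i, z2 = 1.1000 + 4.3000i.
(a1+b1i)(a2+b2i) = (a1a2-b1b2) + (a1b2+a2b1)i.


Real = 6.2*1.1 - 3.9*4.3 = 6.82 - 16.77 = -9.95
Imag = 6.2*4.3 + 1.1*3.9 = 26.66 + 4.29 = 30.95

-9.9500 + 30.9500i


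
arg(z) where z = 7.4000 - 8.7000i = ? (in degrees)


Re = 7.4, Im = -8.7
arg = atan2(-8.7, 7.4) = -49.6164 degrees

arg(z) = -49.6164 degrees


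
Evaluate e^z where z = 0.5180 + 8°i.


e^0.5180 = 1.67867
cos(8°) = 0.99027
sin(8°) = 0.13917
Real = 1.67867*0.99027 = 1.6623
Imag = 1.67867*0.13917 = 0.2336

1.6623 + 0.2336i


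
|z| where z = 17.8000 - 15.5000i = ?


|z| = sqrt(17.8^2 + (-15.5)^2) = sqrt(316.84 + 240.25) = sqrt(557.09) = 23.6028

|z| = 23.6028


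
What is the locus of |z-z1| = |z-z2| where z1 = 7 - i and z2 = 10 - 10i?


Equal distances means the locus is the perpendicular bisector of z1 and z2.
Midpoint = ((7+10)/2, (-1+(-10))/2) = (8.5000, -5.5000)

Perpendicular bisector through (8.5000, -5.5000)


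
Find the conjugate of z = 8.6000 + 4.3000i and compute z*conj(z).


z_bar = 8.6000 - 4.3000i
z*z_bar = 8.6^2 + 4.3^2 = 73.96 + 18.49 = 92.45

z_bar = 8.6000 - 4.3000i, z*z_bar = 92.45


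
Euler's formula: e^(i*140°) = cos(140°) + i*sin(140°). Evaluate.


cos(140°) = -0.7660
sin(140°) = 0.6428

e^(i*140°) = -0.7660 + 0.6428i


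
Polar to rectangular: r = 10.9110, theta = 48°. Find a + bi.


a = 10.9110*cos(48°) = 10.9110*0.66913 = 7.3009
b = 10.9110*sin(48°) = 10.9110*0.743145 = 8.1085

7.3009 + 8.1085i


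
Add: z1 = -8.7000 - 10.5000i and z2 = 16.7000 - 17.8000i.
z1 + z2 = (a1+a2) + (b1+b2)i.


Real: -8.7 + 16.7 = 8
Imag: -10.5 - 17.8 = -28.3

8.0000 - 28.3000i


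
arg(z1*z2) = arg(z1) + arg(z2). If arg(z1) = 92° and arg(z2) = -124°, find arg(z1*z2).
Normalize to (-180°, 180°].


arg(z1*z2) = 92° - 124° = -32°
Normalized to (-180°, 180°]: -32°

-32°


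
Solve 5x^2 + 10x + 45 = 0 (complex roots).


disc = 10^2 - 4*5*45 = 100 - 900 = -800
sqrt(|disc|) = sqrt(800) = 28.2843
Real part = -10/(2*5) = -1.0000
Imag part = 28.2843/(2*5) = 2.8284

-1.0000 ± 2.8284i


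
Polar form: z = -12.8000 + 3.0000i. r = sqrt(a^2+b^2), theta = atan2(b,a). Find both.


r = sqrt(163.84+9) = sqrt(172.84) = 13.1469
theta = atan2(3, -12.8) = 166.8094 degrees

r = 13.1469, theta = 166.8094 degrees


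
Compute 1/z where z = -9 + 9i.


|z|^2 = 81+81 = 162
1/z = (-9 - 9i)/162

1/z = -0.0556 - 0.0556i


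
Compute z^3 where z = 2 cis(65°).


r^3 = 2^3 = 8
n*theta = 3*65° = 195° = 195° (mod 360)
a = 8*cos(195°) = -7.7274
b = 8*sin(195°) = -2.0706

8 cis(195°) = -7.7274 - 2.0706i


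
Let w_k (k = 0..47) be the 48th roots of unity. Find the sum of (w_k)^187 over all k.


The roots are w_k = w^k with w = e^(2*pi*i/48), and (w^k)^187 = (w^187)^k.
So S = 1 + u + u^2 + ... + u^(47) with u = w^187.
187 = 3*48 + 43, so 187 is not a multiple of 48: u = (w^48)^3 * w^43 = w^43 ≠ 1 (w is a primitive 48th root), while u^48 = (w^48)^187 = 1.
Geometric series: S = (1 - u^48)/(1 - u) = (1 - 1)/(1 - u) = 0

S = 0


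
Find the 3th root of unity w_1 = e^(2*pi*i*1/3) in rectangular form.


Angle = 360*1/3 = 120°
a = cos(120°) = -0.5000
b = sin(120°) = 0.8660

-0.5000 + 0.8660i


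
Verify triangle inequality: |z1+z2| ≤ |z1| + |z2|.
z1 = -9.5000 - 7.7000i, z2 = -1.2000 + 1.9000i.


|z1| = sqrt((-9.5)^2 + (-7.7)^2) = sqrt(149.54) = 12.2287
|z2| = sqrt((-1.2)^2 + 1.9^2) = sqrt(5.05) = 2.2472
z1+z2 = -10.7000 - 5.8000i
|z1+z2| = sqrt(148.13) = 12.1709
|z1|+|z2| = 12.2287 + 2.2472 = 14.4759

|z1+z2| = 12.1709 ≤ |z1|+|z2| = 14.4759 (verified)


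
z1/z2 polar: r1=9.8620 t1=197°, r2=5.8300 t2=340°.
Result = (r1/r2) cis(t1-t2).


r = 9.8620 / 5.8300 = 1.6916
theta = 197° - 340° = -143° = 217° (mod 360)

1.6916 cis(217°)


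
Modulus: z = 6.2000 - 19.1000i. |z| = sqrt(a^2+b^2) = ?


|z| = sqrt(6.2^2 + (-19.1)^2) = sqrt(38.44 + 364.81) = sqrt(403.25) = 20.0811

|z| = 20.0811


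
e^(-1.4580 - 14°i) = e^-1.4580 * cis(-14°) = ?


e^-1.4580 = 0.2327
cos(-14°) = 0.9703
sin(-14°) = -0.2419
Real = 0.2327*0.9703 = 0.2258
Imag = 0.2327*(-0.2419) = -0.0563

0.2258 - 0.0563i


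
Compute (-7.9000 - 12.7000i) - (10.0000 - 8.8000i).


Real: -7.9 - 10 = -17.9
Imag: -12.7 + 8.8 = -3.9

-17.9000 - 3.9000i


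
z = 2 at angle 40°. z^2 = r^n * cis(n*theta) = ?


r^2 = 2^2 = 4
n*theta = 2*40° = 80° = 80° (mod 360)
a = 4*cos(80°) = 0.6946
b = 4*sin(80°) = 3.9392

4 cis(80°) = 0.6946 + 3.9392i


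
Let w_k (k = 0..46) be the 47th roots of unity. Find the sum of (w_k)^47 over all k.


The roots are w_k = w^k with w = e^(2*pi*i/47), and (w^k)^47 = (w^47)^k.
So S = 1 + u + u^2 + ... + u^(46) with u = w^47.
47 = 1*47 + 0, so 47 is a multiple of 47 and u = (w^47)^1 = 1.
Every one of the 47 terms equals 1: S = 47

S = 47


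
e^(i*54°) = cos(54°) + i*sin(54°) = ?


cos(54°) = 0.5878
sin(54°) = 0.8090

e^(i*54°) = 0.5878 + 0.8090i


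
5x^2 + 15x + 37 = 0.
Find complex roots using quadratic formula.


disc = 15^2 - 4*5*37 = 225 - 740 = -515
sqrt(|disc|) = sqrt(515) = 22.6936
Real part = -15/(2*5) = -1.5000
Imag part = 22.6936/(2*5) = 2.2694

-1.5000 ± 2.2694i


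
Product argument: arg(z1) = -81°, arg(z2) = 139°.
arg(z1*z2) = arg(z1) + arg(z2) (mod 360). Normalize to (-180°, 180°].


arg(z1*z2) = -81° + 139° = 58°
Normalized to (-180°, 180°]: 58°

58°


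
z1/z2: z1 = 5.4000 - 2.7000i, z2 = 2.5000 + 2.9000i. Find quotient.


Conjugate of z2 = 2.5000 - 2.9000i
Numerator: (5.4000 - 2.7000i)(2.5000 - 2.9000i) = 5.6700 - 22.4100i
Denominator: 2.5^2 + 2.9^2 = 14.66
Result = (5.6700 - 22.4100i)/14.66

0.3868 - 1.5286i


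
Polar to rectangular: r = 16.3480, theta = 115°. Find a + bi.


a = 16.3480*cos(115°) = 16.3480*(-0.42262) = -6.9090
b = 16.3480*sin(115°) = 16.3480*0.906308 = 14.8163

-6.9090 + 14.8163i


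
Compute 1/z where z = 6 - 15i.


|z|^2 = 36+225 = 261
1/z = (6 + 15i)/261

1/z = 0.0230 + 0.0575i


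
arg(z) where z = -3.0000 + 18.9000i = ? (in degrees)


Re = -3, Im = 18.9
arg = atan2(18.9, -3) = 99.0193 degrees

arg(z) = 99.0193 degrees


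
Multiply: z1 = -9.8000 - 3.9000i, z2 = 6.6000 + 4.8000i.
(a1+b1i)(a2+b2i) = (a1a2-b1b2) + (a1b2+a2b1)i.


Real = -9.8*6.6 - (-3.9)*4.8 = -64.68 - (-18.72) = -45.96
Imag = -9.8*4.8 + 6.6*(-3.9) = -47.04 - (25.74) = -72.78

-45.9600 - 72.7800i


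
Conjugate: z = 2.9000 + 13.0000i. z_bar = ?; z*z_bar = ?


z_bar = 2.9000 - 13.0000i
z*z_bar = 2.9^2 + 13^2 = 8.41 + 169 = 177.41

z_bar = 2.9000 - 13.0000i, z*z_bar = 177.41


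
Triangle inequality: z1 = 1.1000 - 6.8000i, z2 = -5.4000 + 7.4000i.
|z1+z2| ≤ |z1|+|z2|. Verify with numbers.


|z1| = sqrt(1.1^2 + (-6.8)^2) = sqrt(47.45) = 6.8884
|z2| = sqrt((-5.4)^2 + 7.4^2) = sqrt(83.92) = 9.1608
z1+z2 = -4.3000 + 0.6000i
|z1+z2| = sqrt(18.85) = 4.3417
|z1|+|z2| = 6.8884 + 9.1608 = 16.0492

|z1+z2| = 4.3417 ≤ |z1|+|z2| = 16.0492 (verified)


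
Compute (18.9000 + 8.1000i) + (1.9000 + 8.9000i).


Real: 18.9 + 1.9 = 20.8
Imag: 8.1 + 8.9 = 17

20.8000 + 17.0000i


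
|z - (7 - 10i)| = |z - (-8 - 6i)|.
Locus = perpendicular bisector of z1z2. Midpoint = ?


Equal distances means the locus is the perpendicular bisector of z1 and z2.
Midpoint = ((7+(-8))/2, (-10+(-6))/2) = (-0.5000, -8.0000)

Perpendicular bisector through (-0.5000, -8.0000)


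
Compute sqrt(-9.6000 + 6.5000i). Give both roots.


|z| = sqrt(92.16+42.25) = 11.5935
sqrt((|z|+a)/2) = sqrt((11.5935+(-9.6))/2) = sqrt(0.9968) = 0.9984
sqrt((|z|-a)/2) = sqrt((11.5935-(-9.6))/2) = sqrt(10.5968) = 3.2553

±(0.9984 + 3.2553i) i.e. 0.9984 + 3.2553i and -0.9984 - 3.2553i


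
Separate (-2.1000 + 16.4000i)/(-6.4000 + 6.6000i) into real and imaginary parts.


Multiply by conjugate: (-2.1000 + 16.4000i)(-6.4000 - 6.6000i) / ((-6.4)^2 + 6.6^2)
Numerator real = -2.1*(-6.4) + 16.4*6.6 = 121.68
Numerator imag = 16.4*(-6.4) - (-2.1)*6.6 = -91.1
Denominator = 84.52
Re(z) = 121.68/84.52 = 1.4397
Im(z) = -91.1/84.52 = -1.0779

Re(z) = 1.4397, Im(z) = -1.0779


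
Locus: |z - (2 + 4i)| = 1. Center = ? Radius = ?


|z - z0| = r is a circle with center z0 and radius r.
Center = (2, 4), radius = 1

Circle with center (2, 4) and radius 1


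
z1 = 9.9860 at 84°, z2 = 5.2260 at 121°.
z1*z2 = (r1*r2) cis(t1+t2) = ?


r = 9.9860 * 5.2260 = 52.1868
theta = 84° + 121° = 205° = 205° (mod 360)

52.1868 cis(205°)


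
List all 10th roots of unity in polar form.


The 10th roots of unity are cis(360k/10°) for k=0..9
Angle step = 360/10 = 36°
Primitive root: cis(36°)
Primitive root = 0.8090 + 0.5878i

10 roots at angles: 0°, 36°, 72°, 108°, 144°, 180°, 216°, 252°, 288°, 324°


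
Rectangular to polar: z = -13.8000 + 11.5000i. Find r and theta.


r = sqrt(190.44+132.25) = sqrt(322.69) = 17.9636
theta = atan2(11.5, -13.8) = 140.1944 degrees

r = 17.9636, theta = 140.1944 degrees


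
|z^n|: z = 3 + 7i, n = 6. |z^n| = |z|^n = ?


|z| = sqrt(9+49) = sqrt(58) = 7.6158
|z^6| = |z|^6 = (sqrt(58))^6 = 58^3 = 195112

|z^6| = 195112


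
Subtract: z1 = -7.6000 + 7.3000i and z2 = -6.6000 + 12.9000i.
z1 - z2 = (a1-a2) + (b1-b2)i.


Real: -7.6 + 6.6 = -1
Imag: 7.3 - 12.9 = -5.6

-1.0000 - 5.6000i


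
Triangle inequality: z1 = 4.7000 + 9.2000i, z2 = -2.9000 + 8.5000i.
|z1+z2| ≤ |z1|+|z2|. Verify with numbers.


|z1| = sqrt(4.7^2 + 9.2^2) = sqrt(106.73) = 10.3310
|z2| = sqrt((-2.9)^2 + 8.5^2) = sqrt(80.66) = 8.9811
z1+z2 = 1.8000 + 17.7000i
|z1+z2| = sqrt(316.53) = 17.7913
|z1|+|z2| = 10.3310 + 8.9811 = 19.3121

|z1+z2| = 17.7913 ≤ |z1|+|z2| = 19.3121 (verified)


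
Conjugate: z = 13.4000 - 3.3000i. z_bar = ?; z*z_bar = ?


z_bar = 13.4000 + 3.3000i
z*z_bar = 13.4^2 + (-3.3)^2 = 179.56 + 10.89 = 190.45

z_bar = 13.4000 + 3.3000i, z*z_bar = 190.45


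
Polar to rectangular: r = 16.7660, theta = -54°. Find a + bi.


a = 16.7660*cos(-54°) = 16.7660*0.587785 = 9.8548
b = 16.7660*sin(-54°) = 16.7660*(-0.80902) = -13.5640

9.8548 - 13.5640i


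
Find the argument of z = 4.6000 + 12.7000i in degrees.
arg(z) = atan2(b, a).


Re = 4.6, Im = 12.7
arg = atan2(12.7, 4.6) = 70.0894 degrees

arg(z) = 70.0894 degrees


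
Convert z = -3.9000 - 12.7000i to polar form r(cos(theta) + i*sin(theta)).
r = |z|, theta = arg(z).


r = sqrt(15.21+161.29) = sqrt(176.5) = 13.2853
theta = atan2(-12.7, -3.9) = -107.0710 degrees

r = 13.2853, theta = -107.0710 degrees


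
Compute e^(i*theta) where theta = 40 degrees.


cos(40°) = 0.7660
sin(40°) = 0.6428

e^(i*40°) = 0.7660 + 0.6428i


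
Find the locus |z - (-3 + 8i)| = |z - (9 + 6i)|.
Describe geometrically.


Equal distances means the locus is the perpendicular bisector of z1 and z2.
Midpoint = ((-3+9)/2, (8+6)/2) = (3.0000, 7.0000)

Perpendicular bisector through (3.0000, 7.0000)


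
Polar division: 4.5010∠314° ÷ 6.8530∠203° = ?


r = 4.5010 / 6.8530 = 0.6568
theta = 314° - 203° = 111° = 111° (mod 360)

0.6568 cis(111°)


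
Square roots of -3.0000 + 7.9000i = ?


|z| = sqrt(9+62.41) = 8.4504
sqrt((|z|+a)/2) = sqrt((8.4504+(-3))/2) = sqrt(2.7252) = 1.6508
sqrt((|z|-a)/2) = sqrt((8.4504-(-3))/2) = sqrt(5.7252) = 2.3927

±(1.6508 + 2.3927i) i.e. 1.6508 + 2.3927i and -1.6508 - 2.3927i


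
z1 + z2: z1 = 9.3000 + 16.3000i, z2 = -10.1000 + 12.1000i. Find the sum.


Real: 9.3 - 10.1 = -0.8
Imag: 16.3 + 12.1 = 28.4

-0.8000 + 28.4000i


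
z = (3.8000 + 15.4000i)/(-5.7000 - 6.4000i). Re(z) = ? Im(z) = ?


Multiply by conjugate: (3.8000 + 15.4000i)(-5.7000 + 6.4000i) / ((-5.7)^2 + (-6.4)^2)
Numerator real = 3.8*(-5.7) + 15.4*(-6.4) = -120.22
Numerator imag = 15.4*(-5.7) - 3.8*(-6.4) = -63.46
Denominator = 73.45
Re(z) = -120.22/73.45 = -1.6368
Im(z) = -63.46/73.45 = -0.8640

Re(z) = -1.6368, Im(z) = -0.8640


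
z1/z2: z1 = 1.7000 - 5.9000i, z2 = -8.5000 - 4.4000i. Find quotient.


Conjugate of z2 = -8.5000 + 4.4000i
Numerator: (1.7000 - 5.9000i)(-8.5000 + 4.4000i) = 11.5100 + 57.6300i
Denominator: (-8.5)^2 + (-4.4)^2 = 91.61
Result = (11.5100 + 57.6300i)/91.61

0.1256 + 0.6291i


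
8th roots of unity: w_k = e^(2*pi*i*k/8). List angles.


The 8th roots of unity are cis(360k/8°) for k=0..7
Angle step = 360/8 = 45°
Primitive root: cis(45°)
Primitive root = 0.7071 + 0.7071i

8 roots at angles: 0°, 45°, 90°, 135°, 180°, 225°, 270°, 315°


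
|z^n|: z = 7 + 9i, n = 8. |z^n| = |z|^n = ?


|z| = sqrt(49+81) = sqrt(130) = 11.4018
|z^8| = |z|^8 = (sqrt(130))^8 = 130^4 = 285610000

|z^8| = 285610000


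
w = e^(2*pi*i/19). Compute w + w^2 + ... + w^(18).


With w = e^(2*pi*i/19), all 19 of the 19th roots of unity w^0 = 1, w, ..., w^(18) sum to 0: 1 + w + ... + w^(18) = (1 - w^19)/(1 - w) = 0 since w^19 = 1, w ≠ 1.
Removing the root 1: w + w^2 + ... + w^(18) = 0 - 1 = -1

Sum = -1


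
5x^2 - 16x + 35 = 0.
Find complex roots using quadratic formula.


disc = (-16)^2 - 4*5*35 = 256 - 700 = -444
sqrt(|disc|) = sqrt(444) = 21.0713
Real part = 16/(2*5) = 1.6000
Imag part = 21.0713/(2*5) = 2.1071

1.6000 ± 2.1071i


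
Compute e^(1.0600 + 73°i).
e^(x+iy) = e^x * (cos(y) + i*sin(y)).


e^1.0600 = 2.8864
cos(73°) = 0.29237
sin(73°) = 0.9563
Real = 2.8864*0.29237 = 0.8439
Imag = 2.8864*0.9563 = 2.7603

0.8439 + 2.7603i


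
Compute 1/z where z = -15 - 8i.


|z|^2 = 225+64 = 289
1/z = (-15 + 8i)/289

1/z = -0.0519 + 0.0277i


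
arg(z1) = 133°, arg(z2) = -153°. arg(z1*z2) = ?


arg(z1*z2) = 133° - 153° = -20°
Normalized to (-180°, 180°]: -20°

-20°


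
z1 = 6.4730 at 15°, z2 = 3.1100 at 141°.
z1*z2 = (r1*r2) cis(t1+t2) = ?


r = 6.4730 * 3.1100 = 20.1310
theta = 15° + 141° = 156° = 156° (mod 360)

20.1310 cis(156°)


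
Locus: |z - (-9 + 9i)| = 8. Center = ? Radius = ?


|z - z0| = r is a circle with center z0 and radius r.
Center = (-9, 9), radius = 8

Circle with center (-9, 9) and radius 8


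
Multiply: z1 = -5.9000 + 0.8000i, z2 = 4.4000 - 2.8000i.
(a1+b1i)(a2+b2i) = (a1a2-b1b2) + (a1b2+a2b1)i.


Real = -5.9*4.4 - 0.8*(-2.8) = -25.96 - (-2.24) = -23.72
Imag = -5.9*(-2.8) + 4.4*0.8 = 16.52 + 3.52 = 20.04

-23.7200 + 20.0400i


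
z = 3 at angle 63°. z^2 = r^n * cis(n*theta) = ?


r^2 = 3^2 = 9
n*theta = 2*63° = 126° = 126° (mod 360)
a = 9*cos(126°) = -5.2901
b = 9*sin(126°) = 7.2812

9 cis(126°) = -5.2901 + 7.2812i


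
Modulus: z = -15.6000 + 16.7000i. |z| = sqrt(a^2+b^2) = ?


|z| = sqrt((-15.6)^2 + 16.7^2) = sqrt(243.36 + 278.89) = sqrt(522.25) = 22.8528

|z| = 22.8528


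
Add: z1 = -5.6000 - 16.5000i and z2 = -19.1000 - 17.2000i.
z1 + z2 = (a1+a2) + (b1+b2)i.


Real: -5.6 - 19.1 = -24.7
Imag: -16.5 - 17.2 = -33.7

-24.7000 - 33.7000i


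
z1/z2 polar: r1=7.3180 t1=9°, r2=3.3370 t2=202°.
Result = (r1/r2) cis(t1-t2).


r = 7.3180 / 3.3370 = 2.1930
theta = 9° - 202° = -193° = 167° (mod 360)

2.1930 cis(167°)


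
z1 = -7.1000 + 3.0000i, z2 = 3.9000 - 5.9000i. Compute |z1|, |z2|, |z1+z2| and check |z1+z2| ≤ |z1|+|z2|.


|z1| = sqrt((-7.1)^2 + 3^2) = sqrt(59.41) = 7.7078
|z2| = sqrt(3.9^2 + (-5.9)^2) = sqrt(50.02) = 7.0725
z1+z2 = -3.2000 - 2.9000i
|z1+z2| = sqrt(18.65) = 4.3186
|z1|+|z2| = 7.7078 + 7.0725 = 14.7803

|z1+z2| = 4.3186 ≤ |z1|+|z2| = 14.7803 (verified)


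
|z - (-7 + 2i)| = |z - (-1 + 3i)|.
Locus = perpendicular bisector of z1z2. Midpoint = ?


Equal distances means the locus is the perpendicular bisector of z1 and z2.
Midpoint = ((-7+(-1))/2, (2+3)/2) = (-4.0000, 2.5000)

Perpendicular bisector through (-4.0000, 2.5000)


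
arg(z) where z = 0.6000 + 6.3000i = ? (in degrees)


Re = 0.6, Im = 6.3
arg = atan2(6.3, 0.6) = 84.5597 degrees

arg(z) = 84.5597 degrees


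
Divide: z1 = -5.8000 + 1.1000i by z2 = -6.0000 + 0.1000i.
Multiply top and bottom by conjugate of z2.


Conjugate of z2 = -6.0000 - 0.1000i
Numerator: (-5.8000 + 1.1000i)(-6.0000 - 0.1000i) = 34.9100 - 6.0200i
Denominator: (-6)^2 + 0.1^2 = 36.01
Result = (34.9100 - 6.0200i)/36.01

0.9695 - 0.1672i


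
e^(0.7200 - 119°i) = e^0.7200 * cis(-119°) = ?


e^0.7200 = 2.0544
cos(-119°) = -0.4848
sin(-119°) = -0.8746
Real = 2.0544*(-0.4848) = -0.9960
Imag = 2.0544*(-0.8746) = -1.7968

-0.9960 - 1.7968i


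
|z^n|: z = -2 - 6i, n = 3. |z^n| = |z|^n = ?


|z| = sqrt(4+36) = sqrt(40) = 6.3246
|z^3| = |z|^3 = (sqrt(40))^3 = 40*sqrt(40)

|z^3| = 40*sqrt(40) ≈ 252.9822


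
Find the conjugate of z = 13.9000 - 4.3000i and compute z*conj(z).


z_bar = 13.9000 + 4.3000i
z*z_bar = 13.9^2 + (-4.3)^2 = 193.21 + 18.49 = 211.7

z_bar = 13.9000 + 4.3000i, z*z_bar = 211.7


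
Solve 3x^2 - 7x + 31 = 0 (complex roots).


disc = (-7)^2 - 4*3*31 = 49 - 372 = -323
sqrt(|disc|) = sqrt(323) = 17.9722
Real part = 7/(2*3) = 1.1667
Imag part = 17.9722/(2*3) = 2.9954

1.1667 ± 2.9954i


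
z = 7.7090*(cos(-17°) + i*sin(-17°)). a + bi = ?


a = 7.7090*cos(-17°) = 7.7090*0.956305 = 7.3722
b = 7.7090*sin(-17°) = 7.7090*(-0.29237) = -2.2539

7.3722 - 2.2539i


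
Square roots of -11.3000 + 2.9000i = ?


|z| = sqrt(127.69+8.41) = 11.6662
sqrt((|z|+a)/2) = sqrt((11.6662+(-11.3))/2) = sqrt(0.1831) = 0.4279
sqrt((|z|-a)/2) = sqrt((11.6662-(-11.3))/2) = sqrt(11.4831) = 3.3887

±(0.4279 + 3.3887i) i.e. 0.4279 + 3.3887i and -0.4279 - 3.3887i


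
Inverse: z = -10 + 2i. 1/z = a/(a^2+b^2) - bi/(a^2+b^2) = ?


|z|^2 = 100+4 = 104
1/z = (-10 - 2i)/104

1/z = -0.0962 - 0.0192i


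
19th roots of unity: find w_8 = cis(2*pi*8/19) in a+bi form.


Angle = 360*8/19 = 151.5789°
a = cos(151.5789°) = -0.8795
b = sin(151.5789°) = 0.4759

-0.8795 + 0.4759i


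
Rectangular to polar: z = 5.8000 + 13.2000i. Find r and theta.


r = sqrt(33.64+174.24) = sqrt(207.88) = 14.4180
theta = atan2(13.2, 5.8) = 66.2796 degrees

r = 14.4180, theta = 66.2796 degrees


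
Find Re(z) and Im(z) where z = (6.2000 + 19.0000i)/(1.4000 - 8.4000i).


Multiply by conjugate: (6.2000 + 19.0000i)(1.4000 + 8.4000i) / (1.4^2 + (-8.4)^2)
Numerator real = 6.2*1.4 + 19*(-8.4) = -150.92
Numerator imag = 19*1.4 - 6.2*(-8.4) = 78.68
Denominator = 72.52
Re(z) = -150.92/72.52 = -2.0811
Im(z) = 78.68/72.52 = 1.0849

Re(z) = -2.0811, Im(z) = 1.0849


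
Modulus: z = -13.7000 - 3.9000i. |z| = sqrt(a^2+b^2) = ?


|z| = sqrt((-13.7)^2 + (-3.9)^2) = sqrt(187.69 + 15.21) = sqrt(202.9) = 14.2443

|z| = 14.2443


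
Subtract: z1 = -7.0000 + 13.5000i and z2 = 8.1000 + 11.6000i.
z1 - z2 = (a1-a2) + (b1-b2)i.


Real: -7 - 8.1 = -15.1
Imag: 13.5 - 11.6 = 1.9

-15.1000 + 1.9000i


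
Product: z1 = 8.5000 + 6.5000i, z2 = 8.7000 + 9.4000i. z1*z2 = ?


Real = 8.5*8.7 - 6.5*9.4 = 73.95 - 61.1 = 12.85
Imag = 8.5*9.4 + 8.7*6.5 = 79.9 + 56.55 = 136.45

12.8500 + 136.4500i


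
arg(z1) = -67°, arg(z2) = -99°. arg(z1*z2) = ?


arg(z1*z2) = -67° - 99° = -166°
Normalized to (-180°, 180°]: -166°

-166°


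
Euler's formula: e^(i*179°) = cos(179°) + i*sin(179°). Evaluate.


cos(179°) = -0.9998
sin(179°) = 0.0175

e^(i*179°) = -0.9998 + 0.0175i


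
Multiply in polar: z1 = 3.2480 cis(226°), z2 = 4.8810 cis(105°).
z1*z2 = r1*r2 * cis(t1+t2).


r = 3.2480 * 4.8810 = 15.8535
theta = 226° + 105° = 331° = 331° (mod 360)

15.8535 cis(331°)


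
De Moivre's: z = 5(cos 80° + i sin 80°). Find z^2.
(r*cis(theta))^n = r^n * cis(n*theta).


r^2 = 5^2 = 25
n*theta = 2*80° = 160° = 160° (mod 360)
a = 25*cos(160°) = -23.4923
b = 25*sin(160°) = 8.5505

25 cis(160°) = -23.4923 + 8.5505i


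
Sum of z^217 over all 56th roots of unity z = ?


The roots are w_k = w^k with w = e^(2*pi*i/56), and (w^k)^217 = (w^217)^k.
So S = 1 + u + u^2 + ... + u^(55) with u = w^217.
217 = 3*56 + 49, so 217 is not a multiple of 56: u = (w^56)^3 * w^49 = w^49 ≠ 1 (w is a primitive 56th root), while u^56 = (w^56)^217 = 1.
Geometric series: S = (1 - u^56)/(1 - u) = (1 - 1)/(1 - u) = 0

S = 0


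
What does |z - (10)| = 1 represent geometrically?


|z - z0| = r is a circle with center z0 and radius r.
Center = (10, 0), radius = 1

Circle with center (10, 0) and radius 1


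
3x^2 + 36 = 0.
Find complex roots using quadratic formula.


disc = 0^2 - 4*3*36 = 0 - 432 = -432
sqrt(|disc|) = sqrt(432) = 20.7846
Real part = 0/(2*3) = 0
Imag part = 20.7846/(2*3) = 3.4641

0 ± 3.4641i


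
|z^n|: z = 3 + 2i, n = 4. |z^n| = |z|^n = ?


|z| = sqrt(9+4) = sqrt(13) = 3.6056
|z^4| = |z|^4 = (sqrt(13))^4 = 13^2 = 169

|z^4| = 169


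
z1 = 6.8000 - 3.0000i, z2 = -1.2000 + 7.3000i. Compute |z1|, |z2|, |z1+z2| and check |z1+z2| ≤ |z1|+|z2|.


|z1| = sqrt(6.8^2 + (-3)^2) = sqrt(55.24) = 7.4324
|z2| = sqrt((-1.2)^2 + 7.3^2) = sqrt(54.73) = 7.3980
z1+z2 = 5.6000 + 4.3000i
|z1+z2| = sqrt(49.85) = 7.0605
|z1|+|z2| = 7.4324 + 7.3980 = 14.8304

|z1+z2| = 7.0605 ≤ |z1|+|z2| = 14.8304 (verified)


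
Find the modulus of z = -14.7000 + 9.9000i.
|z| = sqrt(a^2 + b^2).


|z| = sqrt((-14.7)^2 + 9.9^2) = sqrt(216.09 + 98.01) = sqrt(314.1) = 17.7229

|z| = 17.7229


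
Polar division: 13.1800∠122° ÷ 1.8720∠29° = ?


r = 13.1800 / 1.8720 = 7.0406
theta = 122° - 29° = 93° = 93° (mod 360)

7.0406 cis(93°)


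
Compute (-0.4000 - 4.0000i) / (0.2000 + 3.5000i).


Conjugate of z2 = 0.2000 - 3.5000i
Numerator: (-0.4000 - 4.0000i)(0.2000 - 3.5000i) = -14.0800 + 0.6000i
Denominator: 0.2^2 + 3.5^2 = 12.29
Result = (-14.0800 + 0.6000i)/12.29

-1.1456 + 0.0488i


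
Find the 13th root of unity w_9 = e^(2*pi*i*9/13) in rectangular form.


Angle = 360*9/13 = 249.2308°
a = cos(249.2308°) = -0.3546
b = sin(249.2308°) = -0.9350

-0.3546 - 0.9350i


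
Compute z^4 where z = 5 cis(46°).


r^4 = 5^4 = 625
n*theta = 4*46° = 184° = 184° (mod 360)
a = 625*cos(184°) = -623.4775
b = 625*sin(184°) = -43.5978

625 cis(184°) = -623.4775 - 43.5978i


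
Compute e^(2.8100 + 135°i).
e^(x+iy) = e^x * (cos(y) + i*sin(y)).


e^2.8100 = 16.6099
cos(135°) = -0.70711
sin(135°) = 0.70711
Real = 16.6099*(-0.70711) = -11.7450
Imag = 16.6099*0.70711 = 11.7450

-11.7450 + 11.7450i


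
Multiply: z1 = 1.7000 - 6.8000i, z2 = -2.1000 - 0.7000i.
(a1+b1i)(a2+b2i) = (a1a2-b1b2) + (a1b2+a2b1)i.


Real = 1.7*(-2.1) - (-6.8)*(-0.7) = -3.57 - 4.76 = -8.33
Imag = 1.7*(-0.7) - (2.1)*(-6.8) = -1.19 + 14.28 = 13.09

-8.3300 + 13.0900i


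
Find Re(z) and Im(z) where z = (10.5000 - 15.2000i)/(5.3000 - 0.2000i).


Multiply by conjugate: (10.5000 - 15.2000i)(5.3000 + 0.2000i) / (5.3^2 + (-0.2)^2)
Numerator real = 10.5*5.3 - (15.2)*(-0.2) = 58.69
Numerator imag = -15.2*5.3 - 10.5*(-0.2) = -78.46
Denominator = 28.13
Re(z) = 58.69/28.13 = 2.0864
Im(z) = -78.46/28.13 = -2.7892

Re(z) = 2.0864, Im(z) = -2.7892


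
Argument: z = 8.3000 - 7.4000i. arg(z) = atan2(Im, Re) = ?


Re = 8.3, Im = -7.4
arg = atan2(-7.4, 8.3) = -41.7191 degrees

arg(z) = -41.7191 degrees


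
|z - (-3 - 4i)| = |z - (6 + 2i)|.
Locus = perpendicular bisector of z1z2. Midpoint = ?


Equal distances means the locus is the perpendicular bisector of z1 and z2.
Midpoint = ((-3+6)/2, (-4+2)/2) = (1.5000, -1.0000)

Perpendicular bisector through (1.5000, -1.0000)


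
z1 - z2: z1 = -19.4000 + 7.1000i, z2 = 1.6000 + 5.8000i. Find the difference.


Real: -19.4 - 1.6 = -21
Imag: 7.1 - 5.8 = 1.3

-21.0000 + 1.3000i


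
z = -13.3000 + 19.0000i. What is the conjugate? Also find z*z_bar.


z_bar = -13.3000 - 19.0000i
z*z_bar = (-13.3)^2 + 19^2 = 176.89 + 361 = 537.89

z_bar = -13.3000 - 19.0000i, z*z_bar = 537.89


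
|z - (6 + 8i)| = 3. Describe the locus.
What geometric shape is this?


|z - z0| = r is a circle with center z0 and radius r.
Center = (6, 8), radius = 3

Circle with center (6, 8) and radius 3


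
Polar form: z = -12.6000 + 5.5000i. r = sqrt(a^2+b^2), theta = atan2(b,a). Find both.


r = sqrt(158.76+30.25) = sqrt(189.01) = 13.7481
theta = atan2(5.5, -12.6) = 156.4183 degrees

r = 13.7481, theta = 156.4183 degrees


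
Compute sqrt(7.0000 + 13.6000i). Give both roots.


|z| = sqrt(49+184.96) = 15.2958
sqrt((|z|+a)/2) = sqrt((15.2958+7)/2) = sqrt(11.1479) = 3.3388
sqrt((|z|-a)/2) = sqrt((15.2958-7)/2) = sqrt(4.1479) = 2.0366

±(3.3388 + 2.0366i) i.e. 3.3388 + 2.0366i and -3.3388 - 2.0366i


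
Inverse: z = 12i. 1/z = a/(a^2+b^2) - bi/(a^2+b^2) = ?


|z|^2 = 0+144 = 144
1/z = (0 - 12i)/144

1/z = 0 - 0.0833i


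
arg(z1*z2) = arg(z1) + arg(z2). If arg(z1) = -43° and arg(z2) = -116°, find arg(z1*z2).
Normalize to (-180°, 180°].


arg(z1*z2) = -43° - 116° = -159°
Normalized to (-180°, 180°]: -159°

-159°


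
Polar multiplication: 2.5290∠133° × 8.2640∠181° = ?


r = 2.5290 * 8.2640 = 20.8997
theta = 133° + 181° = 314° = 314° (mod 360)

20.8997 cis(314°)


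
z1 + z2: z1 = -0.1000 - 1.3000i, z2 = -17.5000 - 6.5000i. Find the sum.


Real: -0.1 - 17.5 = -17.6
Imag: -1.3 - 6.5 = -7.8

-17.6000 - 7.8000i


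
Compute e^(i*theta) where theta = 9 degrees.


cos(9°) = 0.9877
sin(9°) = 0.1564

e^(i*9°) = 0.9877 + 0.1564i


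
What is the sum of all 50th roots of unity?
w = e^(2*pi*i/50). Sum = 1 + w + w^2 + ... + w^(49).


The sum of all 50th roots of unity is 0.
Geometric series: (1 - w^50)/(1 - w) = (1-1)/(1-w) = 0 since w^50 = 1, w ≠ 1.
Alternatively: coefficient of z^49 in z^50 - 1 is 0.

0


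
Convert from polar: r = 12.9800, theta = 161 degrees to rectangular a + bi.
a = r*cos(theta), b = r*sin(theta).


a = 12.9800*cos(161°) = 12.9800*(-0.94552) = -12.2728
b = 12.9800*sin(161°) = 12.9800*0.32557 = 4.2259

-12.2728 + 4.2259i


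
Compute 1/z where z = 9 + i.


|z|^2 = 81+1 = 82
1/z = (9 - 1i)/82

1/z = 0.1098 - 0.0122i


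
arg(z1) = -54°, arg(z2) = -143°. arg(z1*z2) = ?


arg(z1*z2) = -54° - 143° = -197°
Normalized to (-180°, 180°]: 163°

163°


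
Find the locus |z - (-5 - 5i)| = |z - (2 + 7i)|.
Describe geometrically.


Equal distances means the locus is the perpendicular bisector of z1 and z2.
Midpoint = ((-5+2)/2, (-5+7)/2) = (-1.5000, 1.0000)

Perpendicular bisector through (-1.5000, 1.0000)


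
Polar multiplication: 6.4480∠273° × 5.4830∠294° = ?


r = 6.4480 * 5.4830 = 35.3544
theta = 273° + 294° = 567° = 207° (mod 360)

35.3544 cis(207°)


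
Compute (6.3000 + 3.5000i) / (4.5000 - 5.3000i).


Conjugate of z2 = 4.5000 + 5.3000i
Numerator: (6.3000 + 3.5000i)(4.5000 + 5.3000i) = 9.8000 + 49.1400i
Denominator: 4.5^2 + (-5.3)^2 = 48.34
Result = (9.8000 + 49.1400i)/48.34

0.2027 + 1.0165i


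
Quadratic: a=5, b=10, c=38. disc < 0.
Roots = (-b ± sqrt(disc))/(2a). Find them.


disc = 10^2 - 4*5*38 = 100 - 760 = -660
sqrt(|disc|) = sqrt(660) = 25.6905
Real part = -10/(2*5) = -1.0000
Imag part = 25.6905/(2*5) = 2.5690

-1.0000 ± 2.5690i


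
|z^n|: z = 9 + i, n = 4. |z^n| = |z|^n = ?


|z| = sqrt(81+1) = sqrt(82) = 9.0554
|z^4| = |z|^4 = (sqrt(82))^4 = 82^2 = 6724

|z^4| = 6724


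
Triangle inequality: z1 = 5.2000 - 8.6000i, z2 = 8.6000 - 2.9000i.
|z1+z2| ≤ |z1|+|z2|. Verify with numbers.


|z1| = sqrt(5.2^2 + (-8.6)^2) = sqrt(101) = 10.0499
|z2| = sqrt(8.6^2 + (-2.9)^2) = sqrt(82.37) = 9.0758
z1+z2 = 13.8000 - 11.5000i
|z1+z2| = sqrt(322.69) = 17.9636
|z1|+|z2| = 10.0499 + 9.0758 = 19.1257

|z1+z2| = 17.9636 ≤ |z1|+|z2| = 19.1257 (verified)


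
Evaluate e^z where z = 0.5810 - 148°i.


e^0.5810 = 1.78783
cos(-148°) = -0.84805
sin(-148°) = -0.5299
Real = 1.78783*(-0.84805) = -1.5162
Imag = 1.78783*(-0.5299) = -0.9474

-1.5162 - 0.9474i


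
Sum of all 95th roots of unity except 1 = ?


With w = e^(2*pi*i/95), all 95 of the 95th roots of unity w^0 = 1, w, ..., w^(94) sum to 0: 1 + w + ... + w^(94) = (1 - w^95)/(1 - w) = 0 since w^95 = 1, w ≠ 1.
Removing the root 1: w + w^2 + ... + w^(94) = 0 - 1 = -1

Sum = -1


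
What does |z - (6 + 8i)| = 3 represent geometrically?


|z - z0| = r is a circle with center z0 and radius r.
Center = (6, 8), radius = 3

Circle with center (6, 8) and radius 3


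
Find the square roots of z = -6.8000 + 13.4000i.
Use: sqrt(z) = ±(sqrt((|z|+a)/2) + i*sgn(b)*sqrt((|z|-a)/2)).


|z| = sqrt(46.24+179.56) = 15.0266
sqrt((|z|+a)/2) = sqrt((15.0266+(-6.8))/2) = sqrt(4.1133) = 2.0281
sqrt((|z|-a)/2) = sqrt((15.0266-(-6.8))/2) = sqrt(10.9133) = 3.3035

±(2.0281 + 3.3035i) i.e. 2.0281 + 3.3035i and -2.0281 - 3.3035i


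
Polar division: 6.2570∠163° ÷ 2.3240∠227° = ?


r = 6.2570 / 2.3240 = 2.6923
theta = 163° - 227° = -64° = 296° (mod 360)

2.6923 cis(296°)


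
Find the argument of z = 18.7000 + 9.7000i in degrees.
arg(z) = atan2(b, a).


Re = 18.7, Im = 9.7
arg = atan2(9.7, 18.7) = 27.4165 degrees

arg(z) = 27.4165 degrees


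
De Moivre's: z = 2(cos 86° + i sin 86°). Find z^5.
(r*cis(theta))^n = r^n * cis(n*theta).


r^5 = 2^5 = 32
n*theta = 5*86° = 430° = 70° (mod 360)
a = 32*cos(70°) = 10.9446
b = 32*sin(70°) = 30.0702

32 cis(70°) = 10.9446 + 30.0702i


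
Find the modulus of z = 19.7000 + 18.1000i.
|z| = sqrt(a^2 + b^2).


|z| = sqrt(19.7^2 + 18.1^2) = sqrt(388.09 + 327.61) = sqrt(715.7) = 26.7526

|z| = 26.7526


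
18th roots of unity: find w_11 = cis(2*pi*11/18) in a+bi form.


Angle = 360*11/18 = 220°
a = cos(220°) = -0.7660
b = sin(220°) = -0.6428

-0.7660 - 0.6428i


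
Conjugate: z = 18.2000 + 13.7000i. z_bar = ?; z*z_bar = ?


z_bar = 18.2000 - 13.7000i
z*z_bar = 18.2^2 + 13.7^2 = 331.24 + 187.69 = 518.93

z_bar = 18.2000 - 13.7000i, z*z_bar = 518.93


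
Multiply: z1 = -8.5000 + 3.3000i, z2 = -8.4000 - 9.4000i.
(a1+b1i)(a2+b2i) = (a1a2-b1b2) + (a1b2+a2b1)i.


Real = -8.5*(-8.4) - 3.3*(-9.4) = 71.4 - (-31.02) = 102.42
Imag = -8.5*(-9.4) - (8.4)*3.3 = 79.9 - (27.72) = 52.18

102.4200 + 52.1800i


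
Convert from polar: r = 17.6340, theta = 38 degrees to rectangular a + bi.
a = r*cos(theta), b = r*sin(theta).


a = 17.6340*cos(38°) = 17.6340*0.78801 = 13.8958
b = 17.6340*sin(38°) = 17.6340*0.615661 = 10.8566

13.8958 + 10.8566i


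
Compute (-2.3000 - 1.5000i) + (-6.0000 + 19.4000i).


Real: -2.3 - 6 = -8.3
Imag: -1.5 + 19.4 = 17.9

-8.3000 + 17.9000i


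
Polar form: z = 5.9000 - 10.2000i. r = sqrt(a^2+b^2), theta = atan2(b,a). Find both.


r = sqrt(34.81+104.04) = sqrt(138.85) = 11.7835
theta = atan2(-10.2, 5.9) = -59.9536 degrees

r = 11.7835, theta = -59.9536 degrees


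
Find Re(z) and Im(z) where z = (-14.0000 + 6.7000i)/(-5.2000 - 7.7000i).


Multiply by conjugate: (-14.0000 + 6.7000i)(-5.2000 + 7.7000i) / ((-5.2)^2 + (-7.7)^2)
Numerator real = -14*(-5.2) + 6.7*(-7.7) = 21.21
Numerator imag = 6.7*(-5.2) - (-14)*(-7.7) = -142.64
Denominator = 86.33
Re(z) = 21.21/86.33 = 0.2457
Im(z) = -142.64/86.33 = -1.6523

Re(z) = 0.2457, Im(z) = -1.6523


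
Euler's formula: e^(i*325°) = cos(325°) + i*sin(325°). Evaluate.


cos(325°) = 0.8192
sin(325°) = -0.5736

e^(i*325°) = 0.8192 - 0.5736i


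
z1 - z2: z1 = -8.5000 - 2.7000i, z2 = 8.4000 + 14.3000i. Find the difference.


Real: -8.5 - 8.4 = -16.9
Imag: -2.7 - 14.3 = -17

-16.9000 - 17.0000i


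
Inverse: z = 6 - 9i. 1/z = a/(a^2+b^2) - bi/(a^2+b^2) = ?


|z|^2 = 36+81 = 117
1/z = (6 + 9i)/117

1/z = 0.0513 + 0.0769i


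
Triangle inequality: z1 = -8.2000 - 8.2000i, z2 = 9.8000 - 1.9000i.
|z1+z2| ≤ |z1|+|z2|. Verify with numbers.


|z1| = sqrt((-8.2)^2 + (-8.2)^2) = sqrt(134.48) = 11.5966
|z2| = sqrt(9.8^2 + (-1.9)^2) = sqrt(99.65) = 9.9825
z1+z2 = 1.6000 - 10.1000i
|z1+z2| = sqrt(104.57) = 10.2259
|z1|+|z2| = 11.5966 + 9.9825 = 21.5791

|z1+z2| = 10.2259 ≤ |z1|+|z2| = 21.5791 (verified)


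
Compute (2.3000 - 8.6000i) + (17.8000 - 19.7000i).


Real: 2.3 + 17.8 = 20.1
Imag: -8.6 - 19.7 = -28.3

20.1000 - 28.3000i


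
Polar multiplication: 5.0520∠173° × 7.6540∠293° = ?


r = 5.0520 * 7.6540 = 38.6680
theta = 173° + 293° = 466° = 106° (mod 360)

38.6680 cis(106°)
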